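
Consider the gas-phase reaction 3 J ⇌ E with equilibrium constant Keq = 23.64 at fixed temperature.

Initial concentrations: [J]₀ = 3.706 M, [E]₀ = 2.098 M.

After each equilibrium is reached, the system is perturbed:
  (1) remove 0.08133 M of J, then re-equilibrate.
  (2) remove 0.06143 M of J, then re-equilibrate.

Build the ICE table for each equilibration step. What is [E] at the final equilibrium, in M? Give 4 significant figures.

[E]_eq = 3.116 M

Q₀ = 0.04122 vs Keq = 23.64 ⇒ Q<K, forward
Step 1:
                   J          E
  init         3.706      2.098
  Δ           -3.195      1.065
  eq          0.5115      3.163
  solve Keq expr → x = 1.065; check Q = 23.64
Then remove 0.08133 M of J.
Step 2:
                   J          E
  init        0.4301      3.163
  Δ          0.07989   -0.02663
  eq            0.51      3.136
  solve Keq expr → x = -0.02663; check Q = 23.64
Then remove 0.06143 M of J.
Step 3:
                   J          E
  init        0.4486      3.136
  Δ          0.06034   -0.02011
  eq          0.5089      3.116
  solve Keq expr → x = -0.02011; check Q = 23.64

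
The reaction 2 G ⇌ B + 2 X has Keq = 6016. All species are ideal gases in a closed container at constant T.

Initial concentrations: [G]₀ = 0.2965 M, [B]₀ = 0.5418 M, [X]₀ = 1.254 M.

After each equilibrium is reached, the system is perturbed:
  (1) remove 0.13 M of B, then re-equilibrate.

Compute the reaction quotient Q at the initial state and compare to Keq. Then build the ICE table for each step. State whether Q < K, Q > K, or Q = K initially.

Q₀ = 9.691 vs Keq = 6016 ⇒ Q<K, forward
Step 1:
                   G          B          X
  init        0.2965     0.5418      1.254
  Δ          -0.2802     0.1401     0.2802
  eq         0.01633     0.6819      1.534
  solve Keq expr → x = 0.1401; check Q = 6016
Then remove 0.13 M of B.
Step 2:
                   G          B          X
  init       0.01633     0.5519      1.534
  Δ        -0.001613 8.0651e-04   0.001613
  eq         0.01472     0.5527      1.536
  solve Keq expr → x = 8.0651e-04; check Q = 6016

Q₀ = 9.691; Q < K (proceeds forward)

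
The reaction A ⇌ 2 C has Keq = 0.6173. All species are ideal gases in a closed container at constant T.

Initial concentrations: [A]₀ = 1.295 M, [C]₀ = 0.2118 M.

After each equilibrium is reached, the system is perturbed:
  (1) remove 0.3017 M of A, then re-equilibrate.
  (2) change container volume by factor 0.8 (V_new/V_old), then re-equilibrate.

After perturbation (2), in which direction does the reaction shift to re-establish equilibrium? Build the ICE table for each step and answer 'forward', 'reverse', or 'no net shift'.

Q₀ = 0.03464 vs Keq = 0.6173 ⇒ Q<K, forward
Step 1:
                   A          C
  Initial      1.295     0.2118
  Change     -0.2883     0.5765
  Equil        1.007     0.7883
  solve Keq expr → x = 0.2883; check Q = 0.6173
Then remove 0.3017 M of A.
Step 2:
                   A          C
  Initial      0.705     0.7883
  Change     0.05229    -0.1046
  Equil       0.7573     0.6837
  solve Keq expr → x = -0.05229; check Q = 0.6173
Then change container volume by factor 0.8 (V_new/V_old).
Step 3:
                   A          C
  Initial     0.9467     0.8547
  Change      0.0376    -0.0752
  Equil       0.9843     0.7795
  solve Keq expr → x = -0.0376; check Q = 0.6173

Direction: reverse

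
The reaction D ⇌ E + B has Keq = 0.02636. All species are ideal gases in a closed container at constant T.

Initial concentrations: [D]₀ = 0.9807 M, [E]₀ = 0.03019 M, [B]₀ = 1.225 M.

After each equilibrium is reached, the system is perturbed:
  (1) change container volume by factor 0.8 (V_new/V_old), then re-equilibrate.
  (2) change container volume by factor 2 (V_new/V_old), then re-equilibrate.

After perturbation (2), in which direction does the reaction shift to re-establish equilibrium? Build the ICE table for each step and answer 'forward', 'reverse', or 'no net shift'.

Direction: forward

Q₀ = 0.03771 vs Keq = 0.02636 ⇒ Q>K, reverse
Step 1:
                    D           E           B
  Initial      0.9807     0.03019       1.225
  Change     0.008746   -0.008746   -0.008746
  Equil        0.9894     0.02144       1.216
  solve Keq expr → x = -0.008746; check Q = 0.02636
Then change container volume by factor 0.8 (V_new/V_old).
Step 2:
                    D           E           B
  Initial       1.237     0.02681        1.52
  Change     0.005197   -0.005197   -0.005197
  Equil         1.242     0.02161       1.515
  solve Keq expr → x = -0.005197; check Q = 0.02636
Then change container volume by factor 2 (V_new/V_old).
Step 3:
                    D           E           B
  Initial       0.621      0.0108      0.7576
  Change     -0.01017     0.01017     0.01017
  Equil        0.6108     0.02097      0.7677
  solve Keq expr → x = 0.01017; check Q = 0.02636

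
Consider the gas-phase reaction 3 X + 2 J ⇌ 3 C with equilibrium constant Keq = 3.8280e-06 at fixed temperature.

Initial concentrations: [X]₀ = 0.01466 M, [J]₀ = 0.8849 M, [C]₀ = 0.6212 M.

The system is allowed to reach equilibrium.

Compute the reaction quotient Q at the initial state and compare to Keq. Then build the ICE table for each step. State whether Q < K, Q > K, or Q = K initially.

Q₀ = 9.7164e+04 vs Keq = 3.8280e-06 ⇒ Q>K, reverse
Step 1:
                    X           J           C
  I           0.01466      0.8849      0.6212
  C            0.6096      0.4064     -0.6096
  E            0.6243       1.291     0.01158
  solve Keq expr → x = -0.2032; check Q = 3.8280e-06

Q₀ = 9.7164e+04; Q > K (proceeds reverse)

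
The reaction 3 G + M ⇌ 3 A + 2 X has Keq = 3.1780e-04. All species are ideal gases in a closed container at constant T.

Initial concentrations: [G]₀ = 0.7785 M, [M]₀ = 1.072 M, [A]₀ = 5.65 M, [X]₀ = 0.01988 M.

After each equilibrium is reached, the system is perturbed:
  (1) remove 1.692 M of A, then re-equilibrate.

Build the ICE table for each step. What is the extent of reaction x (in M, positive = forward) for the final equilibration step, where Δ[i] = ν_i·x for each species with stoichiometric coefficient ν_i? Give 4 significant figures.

x = 3.5614e-04 M

Q₀ = 0.1409 vs Keq = 3.1780e-04 ⇒ Q>K, reverse
Step 1:
                    G           M           A           X
  init         0.7785       1.072        5.65     0.01988
  Δ           0.02831    0.009436    -0.02831    -0.01887
  eq           0.8068       1.081       5.622    0.001008
  solve Keq expr → x = -0.009436; check Q = 3.1780e-04
Then remove 1.692 M of A.
Step 2:
                    G           M           A           X
  init         0.8068       1.081        3.93    0.001008
  Δ         -0.001068 -3.5614e-04    0.001068  7.1228e-04
  eq           0.8057       1.081       3.931     0.00172
  solve Keq expr → x = 3.5614e-04; check Q = 3.1780e-04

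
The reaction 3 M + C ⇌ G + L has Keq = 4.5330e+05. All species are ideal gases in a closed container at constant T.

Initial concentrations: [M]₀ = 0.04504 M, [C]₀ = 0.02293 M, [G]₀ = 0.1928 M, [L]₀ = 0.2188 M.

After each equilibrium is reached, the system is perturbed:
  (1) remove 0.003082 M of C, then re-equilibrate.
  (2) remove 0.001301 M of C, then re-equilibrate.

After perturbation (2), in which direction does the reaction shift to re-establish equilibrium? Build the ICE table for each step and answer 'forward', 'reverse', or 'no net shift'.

Q₀ = 2.0135e+04 vs Keq = 4.5330e+05 ⇒ Q<K, forward
Step 1:
                   M          C          G          L
  init       0.04504    0.02293     0.1928     0.2188
  Δ         -0.02586  -0.008618   0.008618   0.008618
  eq         0.01918    0.01431     0.2014     0.2274
  solve Keq expr → x = 0.008618; check Q = 4.5330e+05
Then remove 0.003082 M of C.
Step 2:
                   M          C          G          L
  init       0.01918    0.01123     0.2014     0.2274
  Δ         0.001322 4.4063e-04 -4.4063e-04 -4.4063e-04
  eq         0.02051    0.01167      0.201      0.227
  solve Keq expr → x = -4.4063e-04; check Q = 4.5330e+05
Then remove 0.001301 M of C.
Step 3:
                   M          C          G          L
  init       0.02051    0.01037      0.201      0.227
  Δ       6.6060e-04 2.2020e-04 -2.2020e-04 -2.2020e-04
  eq         0.02117    0.01059     0.2008     0.2268
  solve Keq expr → x = -2.2020e-04; check Q = 4.5330e+05

Direction: reverse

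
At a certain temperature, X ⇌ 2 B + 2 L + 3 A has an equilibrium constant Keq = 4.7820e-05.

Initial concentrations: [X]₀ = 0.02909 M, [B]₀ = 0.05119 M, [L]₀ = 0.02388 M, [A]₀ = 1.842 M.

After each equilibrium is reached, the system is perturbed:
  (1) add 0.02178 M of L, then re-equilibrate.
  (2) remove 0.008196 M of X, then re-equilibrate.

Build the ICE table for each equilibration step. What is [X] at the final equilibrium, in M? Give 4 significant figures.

[X]_eq = 0.03359 M

Q₀ = 3.2104e-04 vs Keq = 4.7820e-05 ⇒ Q>K, reverse
Step 1:
                   X          B          L          A
  Initial    0.02909    0.05119    0.02388      1.842
  Change    0.005467   -0.01093   -0.01093    -0.0164
  Equil      0.03456    0.04026    0.01295      1.826
  solve Keq expr → x = -0.005467; check Q = 4.7820e-05
Then add 0.02178 M of L.
Step 2:
                   X          B          L          A
  Initial    0.03456    0.04026    0.03473      1.826
  Change    0.006641   -0.01328   -0.01328   -0.01992
  Equil       0.0412    0.02697    0.02144      1.806
  solve Keq expr → x = -0.006641; check Q = 4.7820e-05
Then remove 0.008196 M of X.
Step 3:
                   X          B          L          A
  Initial      0.033    0.02697    0.02144      1.806
  Change  5.8615e-04  -0.001172  -0.001172  -0.001758
  Equil      0.03359     0.0258    0.02027      1.804
  solve Keq expr → x = -5.8615e-04; check Q = 4.7820e-05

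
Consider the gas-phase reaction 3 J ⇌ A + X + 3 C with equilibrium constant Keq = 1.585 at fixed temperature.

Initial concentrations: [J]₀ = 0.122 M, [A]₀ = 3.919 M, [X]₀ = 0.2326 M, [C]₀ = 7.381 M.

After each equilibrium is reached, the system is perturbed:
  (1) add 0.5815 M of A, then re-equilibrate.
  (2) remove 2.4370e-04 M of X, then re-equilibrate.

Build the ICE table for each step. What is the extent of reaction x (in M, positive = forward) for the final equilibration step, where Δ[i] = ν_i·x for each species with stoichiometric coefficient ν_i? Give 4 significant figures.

Q₀ = 2.0186e+05 vs Keq = 1.585 ⇒ Q>K, reverse
Step 1:
                   J          A          X          C
  Initial      0.122      3.919     0.2326      7.381
  Change      0.6954    -0.2318    -0.2318    -0.6954
  Equil       0.8174      3.687 7.8577e-04      6.686
  solve Keq expr → x = -0.2318; check Q = 1.585
Then add 0.5815 M of A.
Step 2:
                   J          A          X          C
  Initial     0.8174      4.269 7.8577e-04      6.686
  Change  3.1840e-04 -1.0613e-04 -1.0613e-04 -3.1840e-04
  Equil       0.8178      4.269 6.7963e-04      6.685
  solve Keq expr → x = -1.0613e-04; check Q = 1.585
Then remove 2.4370e-04 M of X.
Step 3:
                   J          A          X          C
  Initial     0.8178      4.269 4.3593e-04      6.685
  Change  -7.2491e-04 2.4164e-04 2.4164e-04 7.2491e-04
  Equil        0.817      4.269 6.7757e-04      6.686
  solve Keq expr → x = 2.4164e-04; check Q = 1.585

x = 2.4164e-04 M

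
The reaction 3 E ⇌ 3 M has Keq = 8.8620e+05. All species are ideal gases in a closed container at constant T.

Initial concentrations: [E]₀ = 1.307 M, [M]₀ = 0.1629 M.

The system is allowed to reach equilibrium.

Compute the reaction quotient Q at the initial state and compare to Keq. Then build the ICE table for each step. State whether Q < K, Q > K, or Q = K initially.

Q₀ = 0.001936; Q < K (proceeds forward)

Q₀ = 0.001936 vs Keq = 8.8620e+05 ⇒ Q<K, forward
Step 1:
                    E           M
  Initial       1.307      0.1629
  Change       -1.292       1.292
  Equil       0.01515       1.455
  solve Keq expr → x = 0.4306; check Q = 8.8620e+05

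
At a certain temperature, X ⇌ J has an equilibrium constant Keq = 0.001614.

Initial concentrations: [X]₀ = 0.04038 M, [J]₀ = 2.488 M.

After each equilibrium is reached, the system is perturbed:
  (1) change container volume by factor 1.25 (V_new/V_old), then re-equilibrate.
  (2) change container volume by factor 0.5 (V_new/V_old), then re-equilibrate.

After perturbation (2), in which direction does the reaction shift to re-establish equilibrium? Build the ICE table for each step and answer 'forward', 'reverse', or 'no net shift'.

Direction: no net shift

Q₀ = 61.61 vs Keq = 0.001614 ⇒ Q>K, reverse
Step 1:
                  X         J
  I         0.04038     2.488
  C           2.484    -2.484
  E           2.524  0.004074
  solve Keq expr → x = -2.484; check Q = 0.001614
Then change container volume by factor 1.25 (V_new/V_old).
Step 2:
                  X         J
  I           2.019  0.003259
  C               0         0
  E           2.019  0.003259
  solve Keq expr → x = 0; check Q = 0.001614
Then change container volume by factor 0.5 (V_new/V_old).
Step 3:
                  X         J
  I           4.039  0.006519
  C               0         0
  E           4.039  0.006519
  solve Keq expr → x = 0; check Q = 0.001614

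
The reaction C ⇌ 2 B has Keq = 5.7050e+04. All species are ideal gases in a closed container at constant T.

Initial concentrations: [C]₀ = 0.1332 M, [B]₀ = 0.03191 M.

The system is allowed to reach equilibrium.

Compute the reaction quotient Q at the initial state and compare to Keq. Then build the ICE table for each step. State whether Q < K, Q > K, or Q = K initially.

Q₀ = 0.007645; Q < K (proceeds forward)

Q₀ = 0.007645 vs Keq = 5.7050e+04 ⇒ Q<K, forward
Step 1:
                   C          B
  I           0.1332    0.03191
  C          -0.1332     0.2664
  E       1.5598e-06     0.2983
  solve Keq expr → x = 0.1332; check Q = 5.7050e+04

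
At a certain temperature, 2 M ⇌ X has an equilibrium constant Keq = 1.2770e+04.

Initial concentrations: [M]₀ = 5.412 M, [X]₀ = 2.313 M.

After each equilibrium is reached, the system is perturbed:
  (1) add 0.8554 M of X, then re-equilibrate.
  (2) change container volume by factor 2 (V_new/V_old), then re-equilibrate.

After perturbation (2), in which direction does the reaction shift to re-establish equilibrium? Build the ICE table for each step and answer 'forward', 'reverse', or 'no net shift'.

Direction: reverse

Q₀ = 0.07897 vs Keq = 1.2770e+04 ⇒ Q<K, forward
Step 1:
                   M          X
  Initial      5.412      2.313
  Change      -5.392      2.696
  Equil      0.01981      5.009
  solve Keq expr → x = 2.696; check Q = 1.2770e+04
Then add 0.8554 M of X.
Step 2:
                   M          X
  Initial    0.01981      5.864
  Change    0.001623 -8.1149e-04
  Equil      0.02143      5.864
  solve Keq expr → x = -8.1149e-04; check Q = 1.2770e+04
Then change container volume by factor 2 (V_new/V_old).
Step 3:
                   M          X
  Initial    0.01071      2.932
  Change    0.004432  -0.002216
  Equil      0.01515       2.93
  solve Keq expr → x = -0.002216; check Q = 1.2770e+04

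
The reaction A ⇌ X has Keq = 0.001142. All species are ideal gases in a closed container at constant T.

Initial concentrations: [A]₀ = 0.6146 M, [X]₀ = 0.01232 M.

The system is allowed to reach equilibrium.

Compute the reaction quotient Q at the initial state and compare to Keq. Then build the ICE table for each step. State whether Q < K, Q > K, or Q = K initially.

Q₀ = 0.02005 vs Keq = 0.001142 ⇒ Q>K, reverse
Step 1:
                    A           X
  I            0.6146     0.01232
  C            0.0116     -0.0116
  E            0.6262  7.1513e-04
  solve Keq expr → x = -0.0116; check Q = 0.001142

Q₀ = 0.02005; Q > K (proceeds reverse)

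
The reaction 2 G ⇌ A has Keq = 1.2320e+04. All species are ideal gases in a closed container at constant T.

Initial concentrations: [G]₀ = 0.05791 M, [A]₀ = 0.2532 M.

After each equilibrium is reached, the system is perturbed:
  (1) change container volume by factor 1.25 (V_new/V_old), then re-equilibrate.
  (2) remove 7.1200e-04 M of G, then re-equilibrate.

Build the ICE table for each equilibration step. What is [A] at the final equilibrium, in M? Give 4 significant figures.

Q₀ = 75.5 vs Keq = 1.2320e+04 ⇒ Q<K, forward
Step 1:
                  G         A
  Initial   0.05791    0.2532
  Change   -0.05314   0.02657
  Equil    0.004765    0.2798
  solve Keq expr → x = 0.02657; check Q = 1.2320e+04
Then change container volume by factor 1.25 (V_new/V_old).
Step 2:
                  G         A
  Initial  0.003812    0.2238
  Change  4.4785e-04 -2.2392e-04
  Equil     0.00426    0.2236
  solve Keq expr → x = -2.2392e-04; check Q = 1.2320e+04
Then remove 7.1200e-04 M of G.
Step 3:
                  G         A
  Initial  0.003548    0.2236
  Change  7.0862e-04 -3.5431e-04
  Equil    0.004257    0.2232
  solve Keq expr → x = -3.5431e-04; check Q = 1.2320e+04

[A]_eq = 0.2232 M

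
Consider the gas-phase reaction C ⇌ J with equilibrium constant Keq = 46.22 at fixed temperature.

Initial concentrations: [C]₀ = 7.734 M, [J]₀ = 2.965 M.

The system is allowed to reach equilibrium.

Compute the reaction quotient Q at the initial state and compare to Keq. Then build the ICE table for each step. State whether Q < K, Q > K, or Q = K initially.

Q₀ = 0.3834 vs Keq = 46.22 ⇒ Q<K, forward
Step 1:
                    C           J
  init          7.734       2.965
  Δ            -7.507       7.507
  eq           0.2266       10.47
  solve Keq expr → x = 7.507; check Q = 46.22

Q₀ = 0.3834; Q < K (proceeds forward)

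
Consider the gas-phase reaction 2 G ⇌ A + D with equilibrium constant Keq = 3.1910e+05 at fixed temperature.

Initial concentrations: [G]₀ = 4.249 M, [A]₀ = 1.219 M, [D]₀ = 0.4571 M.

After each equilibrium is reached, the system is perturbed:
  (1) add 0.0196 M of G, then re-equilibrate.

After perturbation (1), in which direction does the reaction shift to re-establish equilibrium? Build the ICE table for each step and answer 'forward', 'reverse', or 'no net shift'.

Q₀ = 0.03086 vs Keq = 3.1910e+05 ⇒ Q<K, forward
Step 1:
                   G          A          D
  Initial      4.249      1.219     0.4571
  Change      -4.244      2.122      2.122
  Equil     0.005196      3.341      2.579
  solve Keq expr → x = 2.122; check Q = 3.1910e+05
Then add 0.0196 M of G.
Step 2:
                   G          A          D
  Initial     0.0248      3.341      2.579
  Change    -0.01958   0.009791   0.009791
  Equil     0.005214      3.351      2.589
  solve Keq expr → x = 0.009791; check Q = 3.1910e+05

Direction: forward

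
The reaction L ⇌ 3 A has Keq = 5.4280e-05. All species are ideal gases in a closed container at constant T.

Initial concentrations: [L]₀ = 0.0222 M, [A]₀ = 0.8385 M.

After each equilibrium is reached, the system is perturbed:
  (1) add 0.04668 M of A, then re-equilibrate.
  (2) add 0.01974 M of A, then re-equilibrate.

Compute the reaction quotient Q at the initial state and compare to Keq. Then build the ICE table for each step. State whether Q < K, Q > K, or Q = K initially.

Q₀ = 26.56 vs Keq = 5.4280e-05 ⇒ Q>K, reverse
Step 1:
                    L           A
  I            0.0222      0.8385
  C            0.2711     -0.8133
  E            0.2933     0.02516
  solve Keq expr → x = -0.2711; check Q = 5.4280e-05
Then add 0.04668 M of A.
Step 2:
                    L           A
  I            0.2933     0.07184
  C           0.01542    -0.04625
  E            0.3087     0.02559
  solve Keq expr → x = -0.01542; check Q = 5.4280e-05
Then add 0.01974 M of A.
Step 3:
                    L           A
  I            0.3087     0.04533
  C           0.00652    -0.01956
  E            0.3153     0.02577
  solve Keq expr → x = -0.00652; check Q = 5.4280e-05

Q₀ = 26.56; Q > K (proceeds reverse)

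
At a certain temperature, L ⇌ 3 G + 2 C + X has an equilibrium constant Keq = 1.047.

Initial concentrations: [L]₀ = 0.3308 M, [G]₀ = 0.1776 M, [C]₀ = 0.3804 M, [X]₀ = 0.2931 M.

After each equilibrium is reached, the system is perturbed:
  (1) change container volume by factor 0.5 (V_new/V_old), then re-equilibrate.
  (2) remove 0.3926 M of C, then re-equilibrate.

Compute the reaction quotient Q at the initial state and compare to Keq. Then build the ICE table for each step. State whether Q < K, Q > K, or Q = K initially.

Q₀ = 7.1822e-04; Q < K (proceeds forward)

Q₀ = 7.1822e-04 vs Keq = 1.047 ⇒ Q<K, forward
Step 1:
                  L         G         C         X
  init       0.3308    0.1776    0.3804    0.2931
  Δ         -0.1988    0.5965    0.3977    0.1988
  eq          0.132    0.7741    0.7781    0.4919
  solve Keq expr → x = 0.1988; check Q = 1.047
Then change container volume by factor 0.5 (V_new/V_old).
Step 2:
                  L         G         C         X
  init       0.2639     1.548     1.556    0.9839
  Δ          0.2358   -0.7074   -0.4716   -0.2358
  eq         0.4997    0.8409     1.085    0.7481
  solve Keq expr → x = -0.2358; check Q = 1.047
Then remove 0.3926 M of C.
Step 3:
                  L         G         C         X
  init       0.4997    0.8409     0.692    0.7481
  Δ        -0.04809    0.1443   0.09618   0.04809
  eq         0.4516    0.9851    0.7882    0.7962
  solve Keq expr → x = 0.04809; check Q = 1.047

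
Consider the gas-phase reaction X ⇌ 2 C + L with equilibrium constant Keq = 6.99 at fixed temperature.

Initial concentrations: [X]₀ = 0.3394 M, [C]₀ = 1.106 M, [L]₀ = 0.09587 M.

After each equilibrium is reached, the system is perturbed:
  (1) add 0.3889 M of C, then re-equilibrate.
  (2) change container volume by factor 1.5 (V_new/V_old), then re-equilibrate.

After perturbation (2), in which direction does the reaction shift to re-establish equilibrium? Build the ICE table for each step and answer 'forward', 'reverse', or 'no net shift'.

Q₀ = 0.3455 vs Keq = 6.99 ⇒ Q<K, forward
Step 1:
                  X         C         L
  I          0.3394     1.106   0.09587
  C          -0.227     0.454     0.227
  E          0.1124      1.56    0.3229
  solve Keq expr → x = 0.227; check Q = 6.99
Then add 0.3889 M of C.
Step 2:
                  X         C         L
  I          0.1124     1.949    0.3229
  C         0.03389  -0.06777  -0.03389
  E          0.1463     1.881     0.289
  solve Keq expr → x = -0.03389; check Q = 6.99
Then change container volume by factor 1.5 (V_new/V_old).
Step 3:
                  X         C         L
  I         0.09753     1.254    0.1927
  C        -0.03881   0.07761   0.03881
  E         0.05872     1.332    0.2315
  solve Keq expr → x = 0.03881; check Q = 6.99

Direction: forward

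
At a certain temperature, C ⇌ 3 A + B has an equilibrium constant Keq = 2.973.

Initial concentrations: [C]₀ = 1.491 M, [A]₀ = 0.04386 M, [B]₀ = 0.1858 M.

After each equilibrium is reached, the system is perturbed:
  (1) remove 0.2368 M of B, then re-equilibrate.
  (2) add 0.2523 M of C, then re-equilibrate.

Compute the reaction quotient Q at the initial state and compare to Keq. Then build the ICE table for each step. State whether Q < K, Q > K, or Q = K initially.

Q₀ = 1.0514e-05; Q < K (proceeds forward)

Q₀ = 1.0514e-05 vs Keq = 2.973 ⇒ Q<K, forward
Step 1:
                   C          A          B
  init         1.491    0.04386     0.1858
  Δ          -0.5189      1.557     0.5189
  eq          0.9721      1.601     0.7047
  solve Keq expr → x = 0.5189; check Q = 2.973
Then remove 0.2368 M of B.
Step 2:
                   C          A          B
  init        0.9721      1.601     0.4679
  Δ         -0.04834      0.145    0.04834
  eq          0.9237      1.746     0.5163
  solve Keq expr → x = 0.04834; check Q = 2.973
Then add 0.2523 M of C.
Step 3:
                   C          A          B
  init         1.176      1.746     0.5163
  Δ          -0.0311    0.09329     0.0311
  eq           1.145      1.839     0.5474
  solve Keq expr → x = 0.0311; check Q = 2.973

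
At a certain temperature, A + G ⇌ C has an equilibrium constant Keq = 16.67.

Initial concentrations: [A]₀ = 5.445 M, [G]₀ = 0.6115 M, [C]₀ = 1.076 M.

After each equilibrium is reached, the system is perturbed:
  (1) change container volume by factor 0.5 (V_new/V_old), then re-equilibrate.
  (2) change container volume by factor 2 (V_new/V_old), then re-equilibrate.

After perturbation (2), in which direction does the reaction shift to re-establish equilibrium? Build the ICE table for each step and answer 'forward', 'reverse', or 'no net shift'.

Direction: reverse

Q₀ = 0.3232 vs Keq = 16.67 ⇒ Q<K, forward
Step 1:
                    A           G           C
  I             5.445      0.6115       1.076
  C           -0.5909     -0.5909      0.5909
  E             4.854      0.0206       1.667
  solve Keq expr → x = 0.5909; check Q = 16.67
Then change container volume by factor 0.5 (V_new/V_old).
Step 2:
                    A           G           C
  I             9.708      0.0412       3.334
  C          -0.02043    -0.02043     0.02043
  E             9.688     0.02077       3.354
  solve Keq expr → x = 0.02043; check Q = 16.67
Then change container volume by factor 2 (V_new/V_old).
Step 3:
                    A           G           C
  I             4.844     0.01038       1.677
  C           0.01021     0.01021    -0.01021
  E             4.854      0.0206       1.667
  solve Keq expr → x = -0.01021; check Q = 16.67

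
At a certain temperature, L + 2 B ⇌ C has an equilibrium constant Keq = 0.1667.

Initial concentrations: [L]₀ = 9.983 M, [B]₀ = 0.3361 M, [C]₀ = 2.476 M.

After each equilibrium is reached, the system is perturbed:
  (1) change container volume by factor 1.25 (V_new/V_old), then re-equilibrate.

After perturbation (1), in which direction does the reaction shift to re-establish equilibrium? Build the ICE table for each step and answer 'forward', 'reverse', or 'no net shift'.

Q₀ = 2.196 vs Keq = 0.1667 ⇒ Q>K, reverse
Step 1:
                  L         B         C
  Initial     9.983    0.3361     2.476
  Change     0.3823    0.7647   -0.3823
  Equil       10.37     1.101     2.094
  solve Keq expr → x = -0.3823; check Q = 0.1667
Then change container volume by factor 1.25 (V_new/V_old).
Step 2:
                  L         B         C
  Initial     8.292    0.8806     1.675
  Change    0.09184    0.1837  -0.09184
  Equil       8.384     1.064     1.583
  solve Keq expr → x = -0.09184; check Q = 0.1667

Direction: reverse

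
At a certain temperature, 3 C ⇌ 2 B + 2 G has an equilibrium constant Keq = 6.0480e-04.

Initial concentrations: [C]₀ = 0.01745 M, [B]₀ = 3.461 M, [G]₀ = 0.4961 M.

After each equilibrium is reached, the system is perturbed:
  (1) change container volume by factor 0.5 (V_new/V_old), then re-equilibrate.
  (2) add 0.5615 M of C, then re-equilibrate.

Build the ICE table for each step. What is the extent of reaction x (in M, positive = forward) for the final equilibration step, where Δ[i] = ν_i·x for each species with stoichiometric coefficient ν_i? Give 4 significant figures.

Q₀ = 5.5482e+05 vs Keq = 6.0480e-04 ⇒ Q>K, reverse
Step 1:
                  C         B         G
  init      0.01745     3.461    0.4961
  Δ           0.736   -0.4907   -0.4907
  eq         0.7535      2.97  0.005415
  solve Keq expr → x = -0.2453; check Q = 6.0480e-04
Then change container volume by factor 0.5 (V_new/V_old).
Step 2:
                  C         B         G
  init        1.507     5.941   0.01083
  Δ        0.004698 -0.003132 -0.003132
  eq          1.512     5.937  0.007698
  solve Keq expr → x = -0.001566; check Q = 6.0480e-04
Then add 0.5615 M of C.
Step 3:
                  C         B         G
  init        2.073     5.937  0.007698
  Δ       -0.006892  0.004595  0.004595
  eq          2.066     5.942   0.01229
  solve Keq expr → x = 0.002297; check Q = 6.0480e-04

x = 0.002297 M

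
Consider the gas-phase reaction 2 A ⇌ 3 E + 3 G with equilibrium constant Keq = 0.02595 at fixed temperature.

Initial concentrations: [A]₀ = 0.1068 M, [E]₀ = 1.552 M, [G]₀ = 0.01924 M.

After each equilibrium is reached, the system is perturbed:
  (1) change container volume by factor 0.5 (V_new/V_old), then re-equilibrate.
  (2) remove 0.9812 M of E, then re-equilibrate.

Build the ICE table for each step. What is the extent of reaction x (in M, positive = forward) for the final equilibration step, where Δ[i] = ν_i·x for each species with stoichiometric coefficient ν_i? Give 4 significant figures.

x = 0.004713 M

Q₀ = 0.002334 vs Keq = 0.02595 ⇒ Q<K, forward
Step 1:
                  A         E         G
  Initial    0.1068     1.552   0.01924
  Change   -0.01308   0.01963   0.01963
  Equil     0.09372     1.572   0.03887
  solve Keq expr → x = 0.006542; check Q = 0.02595
Then change container volume by factor 0.5 (V_new/V_old).
Step 2:
                  A         E         G
  Initial    0.1874     3.143   0.07773
  Change    0.02888  -0.04332  -0.04332
  Equil      0.2163       3.1   0.03441
  solve Keq expr → x = -0.01444; check Q = 0.02595
Then remove 0.9812 M of E.
Step 3:
                  A         E         G
  Initial    0.2163     2.119   0.03441
  Change  -0.009427   0.01414   0.01414
  Equil      0.2069     2.133   0.04855
  solve Keq expr → x = 0.004713; check Q = 0.02595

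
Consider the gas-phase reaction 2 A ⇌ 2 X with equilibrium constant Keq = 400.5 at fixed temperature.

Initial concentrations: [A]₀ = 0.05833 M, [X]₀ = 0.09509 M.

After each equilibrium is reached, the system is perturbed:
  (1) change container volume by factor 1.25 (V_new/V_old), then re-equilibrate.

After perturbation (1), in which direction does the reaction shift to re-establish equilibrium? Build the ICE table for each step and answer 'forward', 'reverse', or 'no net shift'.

Direction: no net shift

Q₀ = 2.658 vs Keq = 400.5 ⇒ Q<K, forward
Step 1:
                   A          X
  I          0.05833    0.09509
  C         -0.05103    0.05103
  E         0.007301     0.1461
  solve Keq expr → x = 0.02551; check Q = 400.5
Then change container volume by factor 1.25 (V_new/V_old).
Step 2:
                   A          X
  I         0.005841     0.1169
  C                0          0
  E         0.005841     0.1169
  solve Keq expr → x = 0; check Q = 400.5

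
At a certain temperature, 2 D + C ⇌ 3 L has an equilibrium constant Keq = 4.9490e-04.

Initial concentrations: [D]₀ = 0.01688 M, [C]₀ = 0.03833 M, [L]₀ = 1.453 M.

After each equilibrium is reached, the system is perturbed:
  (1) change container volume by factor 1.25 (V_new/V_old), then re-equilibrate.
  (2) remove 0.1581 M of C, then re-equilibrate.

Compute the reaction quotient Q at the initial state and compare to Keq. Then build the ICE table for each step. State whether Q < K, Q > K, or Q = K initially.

Q₀ = 2.8088e+05; Q > K (proceeds reverse)

Q₀ = 2.8088e+05 vs Keq = 4.9490e-04 ⇒ Q>K, reverse
Step 1:
                    D           C           L
  Initial     0.01688     0.03833       1.453
  Change       0.9283      0.4641      -1.392
  Equil        0.9452      0.5025     0.06056
  solve Keq expr → x = -0.4641; check Q = 4.9490e-04
Then change container volume by factor 1.25 (V_new/V_old).
Step 2:
                    D           C           L
  Initial      0.7561       0.402     0.04845
  Change            0           0           0
  Equil        0.7561       0.402     0.04845
  solve Keq expr → x = 0; check Q = 4.9490e-04
Then remove 0.1581 M of C.
Step 3:
                    D           C           L
  Initial      0.7561      0.2439     0.04845
  Change     0.004753    0.002376   -0.007129
  Equil        0.7609      0.2463     0.04132
  solve Keq expr → x = -0.002376; check Q = 4.9490e-04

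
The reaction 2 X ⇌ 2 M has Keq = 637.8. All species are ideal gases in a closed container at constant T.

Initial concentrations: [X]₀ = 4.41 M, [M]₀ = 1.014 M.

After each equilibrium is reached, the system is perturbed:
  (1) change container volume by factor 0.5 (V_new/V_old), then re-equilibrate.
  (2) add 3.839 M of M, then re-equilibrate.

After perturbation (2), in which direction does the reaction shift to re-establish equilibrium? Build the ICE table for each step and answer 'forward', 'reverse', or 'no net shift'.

Direction: reverse

Q₀ = 0.05287 vs Keq = 637.8 ⇒ Q<K, forward
Step 1:
                   X          M
  Initial       4.41      1.014
  Change      -4.203      4.203
  Equil       0.2066      5.217
  solve Keq expr → x = 2.102; check Q = 637.8
Then change container volume by factor 0.5 (V_new/V_old).
Step 2:
                   X          M
  Initial     0.4132      10.43
  Change           0          0
  Equil       0.4132      10.43
  solve Keq expr → x = 0; check Q = 637.8
Then add 3.839 M of M.
Step 3:
                   X          M
  Initial     0.4132      14.27
  Change      0.1462    -0.1462
  Equil       0.5594      14.13
  solve Keq expr → x = -0.07311; check Q = 637.8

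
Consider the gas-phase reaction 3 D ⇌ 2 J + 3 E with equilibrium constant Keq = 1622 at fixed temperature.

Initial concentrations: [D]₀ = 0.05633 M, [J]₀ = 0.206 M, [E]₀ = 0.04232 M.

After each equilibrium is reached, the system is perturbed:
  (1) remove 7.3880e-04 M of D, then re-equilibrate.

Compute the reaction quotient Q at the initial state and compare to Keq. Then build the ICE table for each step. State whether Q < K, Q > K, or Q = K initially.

Q₀ = 0.018 vs Keq = 1622 ⇒ Q<K, forward
Step 1:
                   D          J          E
  Initial    0.05633      0.206    0.04232
  Change    -0.05318    0.03545    0.05318
  Equil     0.003152     0.2415     0.0955
  solve Keq expr → x = 0.01773; check Q = 1622
Then remove 7.3880e-04 M of D.
Step 2:
                   D          J          E
  Initial   0.002413     0.2415     0.0955
  Change  7.1123e-04 -4.7415e-04 -7.1123e-04
  Equil     0.003124      0.241    0.09479
  solve Keq expr → x = -2.3708e-04; check Q = 1622

Q₀ = 0.018; Q < K (proceeds forward)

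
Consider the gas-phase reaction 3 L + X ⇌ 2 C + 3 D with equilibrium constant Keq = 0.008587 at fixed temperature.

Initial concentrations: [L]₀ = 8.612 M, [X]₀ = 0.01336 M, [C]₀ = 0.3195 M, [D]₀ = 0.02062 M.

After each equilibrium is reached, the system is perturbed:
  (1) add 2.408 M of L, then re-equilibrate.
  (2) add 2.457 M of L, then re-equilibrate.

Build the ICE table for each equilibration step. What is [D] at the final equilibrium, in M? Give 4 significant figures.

Q₀ = 1.0488e-07 vs Keq = 0.008587 ⇒ Q<K, forward
Step 1:
                    L           X           C           D
  Initial       8.612     0.01336      0.3195     0.02062
  Change     -0.04007    -0.01336     0.02671     0.04007
  Equil         8.572  4.9528e-06      0.3462     0.06069
  solve Keq expr → x = 0.01336; check Q = 0.008587
Then add 2.408 M of L.
Step 2:
                    L           X           C           D
  Initial       10.98  4.9528e-06      0.3462     0.06069
  Change  -7.7856e-06 -2.5952e-06  5.1904e-06  7.7856e-06
  Equil         10.98  2.3576e-06      0.3462     0.06069
  solve Keq expr → x = 2.5952e-06; check Q = 0.008587
Then add 2.457 M of L.
Step 3:
                    L           X           C           D
  Initial       13.44  2.3576e-06      0.3462     0.06069
  Change  -3.2130e-06 -1.0710e-06  2.1420e-06  3.2130e-06
  Equil         13.44  1.2866e-06      0.3462      0.0607
  solve Keq expr → x = 1.0710e-06; check Q = 0.008587

[D]_eq = 0.0607 M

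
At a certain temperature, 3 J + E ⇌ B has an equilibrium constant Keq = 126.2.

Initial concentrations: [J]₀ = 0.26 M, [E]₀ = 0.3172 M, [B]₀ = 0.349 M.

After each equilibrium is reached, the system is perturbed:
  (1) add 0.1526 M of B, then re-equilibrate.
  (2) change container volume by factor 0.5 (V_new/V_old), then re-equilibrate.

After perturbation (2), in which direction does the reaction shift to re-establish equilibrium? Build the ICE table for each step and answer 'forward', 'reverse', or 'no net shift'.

Direction: forward

Q₀ = 62.6 vs Keq = 126.2 ⇒ Q<K, forward
Step 1:
                   J          E          B
  init          0.26     0.3172      0.349
  Δ         -0.04752   -0.01584    0.01584
  eq          0.2125     0.3014     0.3648
  solve Keq expr → x = 0.01584; check Q = 126.2
Then add 0.1526 M of B.
Step 2:
                   J          E          B
  init        0.2125     0.3014     0.5174
  Δ          0.02307   0.007691  -0.007691
  eq          0.2356     0.3091     0.5097
  solve Keq expr → x = -0.007691; check Q = 126.2
Then change container volume by factor 0.5 (V_new/V_old).
Step 3:
                   J          E          B
  init        0.4711     0.6181      1.019
  Δ          -0.2197   -0.07323    0.07323
  eq          0.2514     0.5449      1.093
  solve Keq expr → x = 0.07323; check Q = 126.2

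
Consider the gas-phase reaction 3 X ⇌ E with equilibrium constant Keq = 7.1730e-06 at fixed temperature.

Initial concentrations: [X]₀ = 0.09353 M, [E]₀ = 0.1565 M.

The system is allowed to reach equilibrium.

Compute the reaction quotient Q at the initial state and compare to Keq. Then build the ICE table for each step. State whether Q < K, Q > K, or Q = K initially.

Q₀ = 191.3 vs Keq = 7.1730e-06 ⇒ Q>K, reverse
Step 1:
                    X           E
  Initial     0.09353      0.1565
  Change       0.4695     -0.1565
  Equil         0.563  1.2802e-06
  solve Keq expr → x = -0.1565; check Q = 7.1730e-06

Q₀ = 191.3; Q > K (proceeds reverse)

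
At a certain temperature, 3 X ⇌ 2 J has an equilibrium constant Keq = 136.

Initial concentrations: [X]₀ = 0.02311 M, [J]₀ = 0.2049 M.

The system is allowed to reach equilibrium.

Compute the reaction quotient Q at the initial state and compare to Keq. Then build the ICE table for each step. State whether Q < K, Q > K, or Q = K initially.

Q₀ = 3402; Q > K (proceeds reverse)

Q₀ = 3402 vs Keq = 136 ⇒ Q>K, reverse
Step 1:
                    X           J
  I           0.02311      0.2049
  C           0.03868    -0.02579
  E           0.06179      0.1791
  solve Keq expr → x = -0.01289; check Q = 136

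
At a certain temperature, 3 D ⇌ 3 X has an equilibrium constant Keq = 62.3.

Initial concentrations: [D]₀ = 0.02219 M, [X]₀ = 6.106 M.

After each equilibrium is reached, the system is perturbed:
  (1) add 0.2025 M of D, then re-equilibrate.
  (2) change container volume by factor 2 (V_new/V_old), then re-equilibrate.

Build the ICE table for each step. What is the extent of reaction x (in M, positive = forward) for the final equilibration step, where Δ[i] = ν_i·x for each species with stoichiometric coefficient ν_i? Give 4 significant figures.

Q₀ = 2.0835e+07 vs Keq = 62.3 ⇒ Q>K, reverse
Step 1:
                    D           X
  Initial     0.02219       6.106
  Change        1.212      -1.212
  Equil         1.234       4.894
  solve Keq expr → x = -0.4041; check Q = 62.3
Then add 0.2025 M of D.
Step 2:
                    D           X
  Initial       1.437       4.894
  Change      -0.1617      0.1617
  Equil         1.275       5.055
  solve Keq expr → x = 0.0539; check Q = 62.3
Then change container volume by factor 2 (V_new/V_old).
Step 3:
                    D           X
  Initial      0.6376       2.528
  Change            0           0
  Equil        0.6376       2.528
  solve Keq expr → x = 0; check Q = 62.3

x = 0 M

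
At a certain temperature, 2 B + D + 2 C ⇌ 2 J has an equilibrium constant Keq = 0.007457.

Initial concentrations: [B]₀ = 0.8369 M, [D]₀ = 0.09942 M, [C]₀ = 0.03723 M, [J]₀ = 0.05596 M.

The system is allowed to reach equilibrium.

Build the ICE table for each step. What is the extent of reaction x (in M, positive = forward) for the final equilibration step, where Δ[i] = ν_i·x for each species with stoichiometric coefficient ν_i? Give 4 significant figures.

x = -0.02674 M

Q₀ = 32.45 vs Keq = 0.007457 ⇒ Q>K, reverse
Step 1:
                  B         D         C         J
  init       0.8369   0.09942   0.03723   0.05596
  Δ         0.05348   0.02674   0.05348  -0.05348
  eq         0.8904    0.1262   0.09071  0.002477
  solve Keq expr → x = -0.02674; check Q = 0.007457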